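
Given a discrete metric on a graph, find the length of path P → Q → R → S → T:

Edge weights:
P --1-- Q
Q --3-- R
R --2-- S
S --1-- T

Arc length = 1 + 3 + 2 + 1 = 7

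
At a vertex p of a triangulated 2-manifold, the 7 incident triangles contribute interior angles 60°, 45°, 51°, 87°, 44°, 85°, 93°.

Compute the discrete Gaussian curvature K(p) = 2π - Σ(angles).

Sum of angles = 465°. K = 360° - 465° = -105° = -7π/12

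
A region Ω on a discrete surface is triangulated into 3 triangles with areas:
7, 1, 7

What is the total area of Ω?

7 + 1 + 7 = 15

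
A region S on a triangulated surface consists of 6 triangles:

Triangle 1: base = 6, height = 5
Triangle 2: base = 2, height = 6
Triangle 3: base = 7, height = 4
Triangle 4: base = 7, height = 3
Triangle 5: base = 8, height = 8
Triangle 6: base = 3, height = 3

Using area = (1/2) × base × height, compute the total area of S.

(1/2)×6×5 + (1/2)×2×6 + (1/2)×7×4 + (1/2)×7×3 + (1/2)×8×8 + (1/2)×3×3 = 82.0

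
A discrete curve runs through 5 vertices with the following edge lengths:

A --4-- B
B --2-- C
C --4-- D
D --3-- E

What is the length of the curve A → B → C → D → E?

Arc length = 4 + 2 + 4 + 3 = 13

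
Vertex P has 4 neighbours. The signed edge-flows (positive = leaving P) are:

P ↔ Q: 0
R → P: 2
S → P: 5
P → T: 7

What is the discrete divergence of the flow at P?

Divergence = sum of outgoing flows = 0 + (-2) + (-5) + 7 = 0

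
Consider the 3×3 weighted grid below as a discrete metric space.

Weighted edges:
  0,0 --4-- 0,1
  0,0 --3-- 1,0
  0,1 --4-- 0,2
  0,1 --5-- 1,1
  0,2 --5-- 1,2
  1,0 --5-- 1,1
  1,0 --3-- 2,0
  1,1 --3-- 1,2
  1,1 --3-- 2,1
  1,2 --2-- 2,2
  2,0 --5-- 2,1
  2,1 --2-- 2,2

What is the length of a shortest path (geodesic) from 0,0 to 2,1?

Shortest path: 0,0 → 1,0 → 2,0 → 2,1, total weight = 11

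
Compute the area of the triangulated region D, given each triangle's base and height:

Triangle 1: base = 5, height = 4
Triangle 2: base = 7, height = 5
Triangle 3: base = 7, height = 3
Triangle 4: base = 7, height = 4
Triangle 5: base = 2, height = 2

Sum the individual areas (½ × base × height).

(1/2)×5×4 + (1/2)×7×5 + (1/2)×7×3 + (1/2)×7×4 + (1/2)×2×2 = 54.0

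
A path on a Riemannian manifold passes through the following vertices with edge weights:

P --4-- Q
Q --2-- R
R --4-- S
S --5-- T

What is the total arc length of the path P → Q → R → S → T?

Arc length = 4 + 2 + 4 + 5 = 15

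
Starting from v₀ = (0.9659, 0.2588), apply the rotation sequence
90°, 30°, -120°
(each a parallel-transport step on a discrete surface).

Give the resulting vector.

Total rotation: 90° + 30° + (-120°) = 0°. Final vector: (0.9659, 0.2588)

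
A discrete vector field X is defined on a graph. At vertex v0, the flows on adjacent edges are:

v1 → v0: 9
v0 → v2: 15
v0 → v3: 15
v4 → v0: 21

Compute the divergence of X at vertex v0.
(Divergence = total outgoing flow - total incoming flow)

Divergence = sum of outgoing flows = (-9) + 15 + 15 + (-21) = 0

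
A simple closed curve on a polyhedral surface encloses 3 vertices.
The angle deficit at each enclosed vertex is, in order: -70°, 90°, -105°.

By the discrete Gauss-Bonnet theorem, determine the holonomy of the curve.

Holonomy = total enclosed curvature = (-70°) + 90° + (-105°) = -85°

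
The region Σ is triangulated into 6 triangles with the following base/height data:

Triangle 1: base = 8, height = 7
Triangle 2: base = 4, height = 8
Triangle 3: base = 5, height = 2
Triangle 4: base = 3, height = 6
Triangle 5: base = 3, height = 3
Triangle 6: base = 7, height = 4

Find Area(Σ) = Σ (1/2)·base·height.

(1/2)×8×7 + (1/2)×4×8 + (1/2)×5×2 + (1/2)×3×6 + (1/2)×3×3 + (1/2)×7×4 = 76.5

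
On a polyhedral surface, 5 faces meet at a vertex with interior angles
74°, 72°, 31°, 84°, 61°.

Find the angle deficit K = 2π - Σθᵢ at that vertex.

Sum of angles = 322°. K = 360° - 322° = 38° = 19π/90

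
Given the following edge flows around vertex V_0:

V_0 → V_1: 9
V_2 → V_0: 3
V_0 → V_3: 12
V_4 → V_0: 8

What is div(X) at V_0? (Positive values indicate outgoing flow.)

Divergence = sum of outgoing flows = 9 + (-3) + 12 + (-8) = 10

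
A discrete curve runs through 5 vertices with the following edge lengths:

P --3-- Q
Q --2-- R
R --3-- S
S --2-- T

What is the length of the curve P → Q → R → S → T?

Arc length = 3 + 2 + 3 + 2 = 10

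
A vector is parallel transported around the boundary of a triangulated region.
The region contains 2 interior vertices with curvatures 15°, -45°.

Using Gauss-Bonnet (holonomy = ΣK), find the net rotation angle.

Holonomy = total enclosed curvature = 15° + (-45°) = -30°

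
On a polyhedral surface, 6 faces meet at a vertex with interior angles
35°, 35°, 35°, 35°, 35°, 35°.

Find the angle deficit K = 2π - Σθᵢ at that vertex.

Sum of angles = 210°. K = 360° - 210° = 150° = 5π/6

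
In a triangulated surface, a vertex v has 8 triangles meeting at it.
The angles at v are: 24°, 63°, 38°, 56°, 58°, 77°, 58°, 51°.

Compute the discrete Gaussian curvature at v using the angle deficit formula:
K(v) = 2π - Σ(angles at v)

Sum of angles = 425°. K = 360° - 425° = -65° = -13π/36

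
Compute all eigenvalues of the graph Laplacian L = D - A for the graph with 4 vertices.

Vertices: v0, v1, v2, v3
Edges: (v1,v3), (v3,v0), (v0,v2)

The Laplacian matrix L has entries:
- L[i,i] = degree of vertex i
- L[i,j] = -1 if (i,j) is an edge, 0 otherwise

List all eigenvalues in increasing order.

Degrees: deg(v0) = 2, deg(v1) = 1, deg(v2) = 1, deg(v3) = 2.
L = D − A with rows/columns ordered (v0, v1, v2, v3):
  [ 2,  0, -1, -1]
  [ 0,  1,  0, -1]
  [-1,  0,  1,  0]
  [-1, -1,  0,  2]
Characteristic polynomial: det(λI − L) = λ(λ² − 4λ + 2)(λ − 2).
Roots: λ = 0; (λ² − 4λ + 2) = 0 ⇒ λ = 2 ± √2 ≈ 0.5858, 3.4142; (λ − 2) = 0 ⇒ λ = 2.
(Check: the roots sum (with multiplicity) to 6, matching trace L = Σdeg = 2·3 = 6.)
Laplacian eigenvalues (increasing order): [0.0, 0.5858, 2.0, 3.4142]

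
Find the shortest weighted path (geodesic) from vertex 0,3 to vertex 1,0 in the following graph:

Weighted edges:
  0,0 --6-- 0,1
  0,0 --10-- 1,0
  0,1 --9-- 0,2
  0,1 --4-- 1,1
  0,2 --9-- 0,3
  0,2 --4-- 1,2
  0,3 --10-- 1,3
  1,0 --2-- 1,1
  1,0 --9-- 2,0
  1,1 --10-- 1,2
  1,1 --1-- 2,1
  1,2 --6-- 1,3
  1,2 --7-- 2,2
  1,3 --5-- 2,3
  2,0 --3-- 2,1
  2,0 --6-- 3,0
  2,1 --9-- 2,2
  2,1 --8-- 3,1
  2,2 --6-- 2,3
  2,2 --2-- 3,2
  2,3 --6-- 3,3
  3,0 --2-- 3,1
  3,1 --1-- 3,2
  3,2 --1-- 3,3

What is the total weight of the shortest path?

Shortest path: 0,3 → 0,2 → 0,1 → 1,1 → 1,0, total weight = 24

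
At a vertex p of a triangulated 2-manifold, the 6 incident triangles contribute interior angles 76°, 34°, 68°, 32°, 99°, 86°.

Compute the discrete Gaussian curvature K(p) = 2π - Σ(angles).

Sum of angles = 395°. K = 360° - 395° = -35° = -7π/36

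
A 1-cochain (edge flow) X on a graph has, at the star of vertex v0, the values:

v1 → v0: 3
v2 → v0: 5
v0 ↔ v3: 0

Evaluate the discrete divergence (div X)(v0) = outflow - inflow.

Divergence = sum of outgoing flows = (-3) + (-5) + 0 = -8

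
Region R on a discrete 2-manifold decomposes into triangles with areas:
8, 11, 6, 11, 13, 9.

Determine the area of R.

8 + 11 + 6 + 11 + 13 + 9 = 58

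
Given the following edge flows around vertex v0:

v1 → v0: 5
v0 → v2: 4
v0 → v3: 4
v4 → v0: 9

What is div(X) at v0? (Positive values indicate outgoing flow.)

Divergence = sum of outgoing flows = (-5) + 4 + 4 + (-9) = -6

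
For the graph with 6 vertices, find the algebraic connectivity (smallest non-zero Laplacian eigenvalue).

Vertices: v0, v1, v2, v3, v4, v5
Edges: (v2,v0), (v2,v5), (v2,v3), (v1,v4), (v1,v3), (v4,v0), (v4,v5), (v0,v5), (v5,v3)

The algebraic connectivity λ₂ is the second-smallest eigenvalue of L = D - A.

Degrees: deg(v0) = 3, deg(v1) = 2, deg(v2) = 3, deg(v3) = 3, deg(v4) = 3, deg(v5) = 4.
L = D − A with rows/columns ordered (v0, v1, v2, v3, v4, v5):
  [ 3,  0, -1,  0, -1, -1]
  [ 0,  2,  0, -1, -1,  0]
  [-1,  0,  3, -1,  0, -1]
  [ 0, -1, -1,  3,  0, -1]
  [-1, -1,  0,  0,  3, -1]
  [-1,  0, -1, -1, -1,  4]
Characteristic polynomial: det(λI − L) = λ(λ² − 7λ + 9)(λ² − 7λ + 11)(λ − 4).
Roots: λ = 0; (λ² − 7λ + 9) = 0 ⇒ λ = (7 ± √13)/2 ≈ 1.6972, 5.3028; (λ² − 7λ + 11) = 0 ⇒ λ = (7 ± √5)/2 ≈ 2.382, 4.618; (λ − 4) = 0 ⇒ λ = 4.
(Check: the roots sum (with multiplicity) to 18, matching trace L = Σdeg = 2·9 = 18.)
Laplacian eigenvalues: [0.0, 1.6972, 2.382, 4.0, 4.618, 5.3028]. Algebraic connectivity (smallest non-zero eigenvalue) = 1.6972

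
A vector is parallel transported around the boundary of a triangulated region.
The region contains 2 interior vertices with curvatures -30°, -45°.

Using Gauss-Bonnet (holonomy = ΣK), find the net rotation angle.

Holonomy = total enclosed curvature = (-30°) + (-45°) = -75°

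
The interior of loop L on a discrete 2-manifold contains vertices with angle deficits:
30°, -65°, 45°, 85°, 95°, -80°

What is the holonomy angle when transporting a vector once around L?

Holonomy = total enclosed curvature = 30° + (-65°) + 45° + 85° + 95° + (-80°) = 110°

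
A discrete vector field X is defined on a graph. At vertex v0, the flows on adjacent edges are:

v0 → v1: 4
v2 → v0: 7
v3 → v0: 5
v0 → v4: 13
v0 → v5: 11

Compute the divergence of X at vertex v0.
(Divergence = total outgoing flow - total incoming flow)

Divergence = sum of outgoing flows = 4 + (-7) + (-5) + 13 + 11 = 16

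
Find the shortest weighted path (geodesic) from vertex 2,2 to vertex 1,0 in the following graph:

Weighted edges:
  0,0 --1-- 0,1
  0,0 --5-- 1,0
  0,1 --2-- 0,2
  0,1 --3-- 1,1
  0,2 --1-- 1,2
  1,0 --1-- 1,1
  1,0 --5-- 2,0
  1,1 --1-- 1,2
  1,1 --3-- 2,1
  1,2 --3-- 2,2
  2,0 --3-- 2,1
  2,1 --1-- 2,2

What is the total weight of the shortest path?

Shortest path: 2,2 → 2,1 → 1,1 → 1,0, total weight = 5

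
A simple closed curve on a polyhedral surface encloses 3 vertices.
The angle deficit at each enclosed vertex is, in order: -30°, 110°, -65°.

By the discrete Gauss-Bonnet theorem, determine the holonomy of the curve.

Holonomy = total enclosed curvature = (-30°) + 110° + (-65°) = 15°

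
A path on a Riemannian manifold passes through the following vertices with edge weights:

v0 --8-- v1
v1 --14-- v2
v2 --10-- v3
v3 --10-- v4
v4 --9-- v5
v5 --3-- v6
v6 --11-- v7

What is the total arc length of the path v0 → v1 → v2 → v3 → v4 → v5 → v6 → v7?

Arc length = 8 + 14 + 10 + 10 + 9 + 3 + 11 = 65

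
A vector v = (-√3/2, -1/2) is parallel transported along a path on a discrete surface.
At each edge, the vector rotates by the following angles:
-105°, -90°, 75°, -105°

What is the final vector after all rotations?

Total rotation: (-105°) + (-90°) + 75° + (-105°) = -225° ≡ 135° (mod 360°). Final vector: (0.9659, -0.2588)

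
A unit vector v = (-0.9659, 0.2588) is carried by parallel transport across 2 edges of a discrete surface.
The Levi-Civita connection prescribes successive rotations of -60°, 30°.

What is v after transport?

Total rotation: (-60°) + 30° = -30°. Final vector: (-0.7071, 0.7071)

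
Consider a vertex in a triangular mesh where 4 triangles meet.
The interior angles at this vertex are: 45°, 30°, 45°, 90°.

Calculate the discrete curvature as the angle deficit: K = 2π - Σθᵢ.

Sum of angles = 210°. K = 360° - 210° = 150°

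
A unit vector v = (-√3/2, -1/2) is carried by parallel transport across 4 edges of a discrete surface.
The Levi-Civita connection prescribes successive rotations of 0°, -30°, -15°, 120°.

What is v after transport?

Total rotation: 0° + (-30°) + (-15°) + 120° = 75°. Final vector: (0.2588, -0.9659)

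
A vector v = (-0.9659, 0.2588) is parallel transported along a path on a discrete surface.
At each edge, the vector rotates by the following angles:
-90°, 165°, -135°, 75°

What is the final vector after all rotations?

Total rotation: (-90°) + 165° + (-135°) + 75° = 15°. Final vector: (-1, 0)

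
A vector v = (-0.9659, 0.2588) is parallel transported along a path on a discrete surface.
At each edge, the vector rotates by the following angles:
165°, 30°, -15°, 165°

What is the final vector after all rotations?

Total rotation: 165° + 30° + (-15°) + 165° = 345° ≡ -15° (mod 360°). Final vector: (-0.8660, 0.5000)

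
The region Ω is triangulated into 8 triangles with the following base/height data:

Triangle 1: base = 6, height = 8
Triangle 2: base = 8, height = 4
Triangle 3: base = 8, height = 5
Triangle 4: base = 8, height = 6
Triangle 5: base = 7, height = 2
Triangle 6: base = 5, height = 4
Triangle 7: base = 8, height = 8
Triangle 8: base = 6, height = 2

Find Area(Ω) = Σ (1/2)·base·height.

(1/2)×6×8 + (1/2)×8×4 + (1/2)×8×5 + (1/2)×8×6 + (1/2)×7×2 + (1/2)×5×4 + (1/2)×8×8 + (1/2)×6×2 = 139.0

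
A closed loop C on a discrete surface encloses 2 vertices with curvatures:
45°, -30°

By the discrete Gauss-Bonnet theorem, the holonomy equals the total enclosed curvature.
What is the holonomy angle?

Holonomy = total enclosed curvature = 45° + (-30°) = 15°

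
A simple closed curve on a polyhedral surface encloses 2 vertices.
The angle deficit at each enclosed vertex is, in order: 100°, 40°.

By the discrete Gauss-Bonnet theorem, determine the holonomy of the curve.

Holonomy = total enclosed curvature = 100° + 40° = 140°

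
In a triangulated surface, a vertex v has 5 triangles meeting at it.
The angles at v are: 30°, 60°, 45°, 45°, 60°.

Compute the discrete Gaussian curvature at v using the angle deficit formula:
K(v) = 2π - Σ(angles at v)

Sum of angles = 240°. K = 360° - 240° = 120° = 2π/3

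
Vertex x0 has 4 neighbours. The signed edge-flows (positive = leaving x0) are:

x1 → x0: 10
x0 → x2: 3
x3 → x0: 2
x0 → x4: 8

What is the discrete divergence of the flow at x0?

Divergence = sum of outgoing flows = (-10) + 3 + (-2) + 8 = -1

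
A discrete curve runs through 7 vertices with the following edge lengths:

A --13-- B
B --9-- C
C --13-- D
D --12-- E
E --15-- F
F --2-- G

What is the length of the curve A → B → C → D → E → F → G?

Arc length = 13 + 9 + 13 + 12 + 15 + 2 = 64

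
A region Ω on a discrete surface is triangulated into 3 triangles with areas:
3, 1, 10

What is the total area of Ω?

3 + 1 + 10 = 14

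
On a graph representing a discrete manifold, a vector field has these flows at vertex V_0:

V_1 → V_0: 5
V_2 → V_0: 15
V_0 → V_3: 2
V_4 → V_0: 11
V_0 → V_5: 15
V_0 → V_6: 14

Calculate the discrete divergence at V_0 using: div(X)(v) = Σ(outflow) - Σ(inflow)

Divergence = sum of outgoing flows = (-5) + (-15) + 2 + (-11) + 15 + 14 = 0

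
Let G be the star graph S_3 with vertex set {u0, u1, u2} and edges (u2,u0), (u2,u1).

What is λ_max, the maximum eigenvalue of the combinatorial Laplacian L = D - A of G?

The star S_3 is the complete bipartite graph K_{1,2} (one hub of degree 2, 2 leaves of degree 1). The Laplacian spectrum of K_{p,q} is 0, p (multiplicity q−1), q (multiplicity p−1), p+q. With p = 1, q = 2: 0 once, 1 with multiplicity 1, and 3 once. (Check: trace L = sum of degrees = 4 = 1·1 + 3.)
Laplacian eigenvalues: [0.0, 1.0, 3.0]. Largest eigenvalue (spectral radius) = 3.0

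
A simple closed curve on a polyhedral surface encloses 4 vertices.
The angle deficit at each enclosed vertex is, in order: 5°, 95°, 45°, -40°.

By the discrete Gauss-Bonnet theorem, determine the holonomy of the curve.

Holonomy = total enclosed curvature = 5° + 95° + 45° + (-40°) = 105°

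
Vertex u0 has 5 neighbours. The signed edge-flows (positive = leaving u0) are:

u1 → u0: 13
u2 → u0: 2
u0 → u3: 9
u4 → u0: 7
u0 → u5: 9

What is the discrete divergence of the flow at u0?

Divergence = sum of outgoing flows = (-13) + (-2) + 9 + (-7) + 9 = -4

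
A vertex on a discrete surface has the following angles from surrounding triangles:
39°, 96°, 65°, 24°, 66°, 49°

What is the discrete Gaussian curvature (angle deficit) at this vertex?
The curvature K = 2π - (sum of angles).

Sum of angles = 339°. K = 360° - 339° = 21° = 7π/60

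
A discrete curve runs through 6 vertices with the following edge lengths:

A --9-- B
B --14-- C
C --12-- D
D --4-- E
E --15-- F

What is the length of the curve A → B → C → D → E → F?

Arc length = 9 + 14 + 12 + 4 + 15 = 54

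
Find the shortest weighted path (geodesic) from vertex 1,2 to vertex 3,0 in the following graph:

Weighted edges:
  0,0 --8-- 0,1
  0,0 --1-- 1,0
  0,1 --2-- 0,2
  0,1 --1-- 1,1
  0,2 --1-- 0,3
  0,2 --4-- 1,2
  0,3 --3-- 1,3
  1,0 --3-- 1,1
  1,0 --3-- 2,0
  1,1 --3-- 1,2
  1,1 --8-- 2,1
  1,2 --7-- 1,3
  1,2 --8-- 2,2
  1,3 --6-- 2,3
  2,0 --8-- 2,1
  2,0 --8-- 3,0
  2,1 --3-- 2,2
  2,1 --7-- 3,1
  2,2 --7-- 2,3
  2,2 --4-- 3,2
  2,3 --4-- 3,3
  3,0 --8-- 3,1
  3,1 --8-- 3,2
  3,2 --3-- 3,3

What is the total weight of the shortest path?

Shortest path: 1,2 → 1,1 → 1,0 → 2,0 → 3,0, total weight = 17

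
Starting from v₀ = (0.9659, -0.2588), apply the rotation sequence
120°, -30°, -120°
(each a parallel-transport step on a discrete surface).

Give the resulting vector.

Total rotation: 120° + (-30°) + (-120°) = -30°. Final vector: (0.7071, -0.7071)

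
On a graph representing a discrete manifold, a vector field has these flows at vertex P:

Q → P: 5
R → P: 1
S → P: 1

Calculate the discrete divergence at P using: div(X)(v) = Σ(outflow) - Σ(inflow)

Divergence = sum of outgoing flows = (-5) + (-1) + (-1) = -7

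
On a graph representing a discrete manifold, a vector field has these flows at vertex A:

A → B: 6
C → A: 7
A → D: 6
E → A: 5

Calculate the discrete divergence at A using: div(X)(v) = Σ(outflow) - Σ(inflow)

Divergence = sum of outgoing flows = 6 + (-7) + 6 + (-5) = 0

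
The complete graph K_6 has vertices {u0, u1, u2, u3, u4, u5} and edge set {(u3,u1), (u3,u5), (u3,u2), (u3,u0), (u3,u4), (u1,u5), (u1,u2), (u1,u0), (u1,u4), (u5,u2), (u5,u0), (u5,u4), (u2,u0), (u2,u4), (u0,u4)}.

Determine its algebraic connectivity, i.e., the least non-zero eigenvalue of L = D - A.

For the complete graph K_n, L = nI − J (J = all-ones matrix). J has eigenvalues n (once, eigenvector 𝟙) and 0 (multiplicity n−1), so L has eigenvalues 0 (once) and n (multiplicity n−1). Here n = 6: eigenvalue 0 once and 6 with multiplicity 5.
Laplacian eigenvalues: [0.0, 6.0, 6.0, 6.0, 6.0, 6.0]. Algebraic connectivity (smallest non-zero eigenvalue) = 6.0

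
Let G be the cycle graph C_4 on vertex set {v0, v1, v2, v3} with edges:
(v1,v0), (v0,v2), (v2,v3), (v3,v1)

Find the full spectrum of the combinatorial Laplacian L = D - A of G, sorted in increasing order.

The cycle graph C_n has Laplacian eigenvalues λ_k = 2 − 2cos(2πk/n), k = 0, 1, …, n−1. Here n = 4:
k=0: 2 − 2cos(0) = 0.0; k=1: 2 − 2cos(π/2) = 2.0; k=2: 2 − 2cos(π) = 4.0; k=3: 2 − 2cos(3π/2) = 2.0.
Laplacian eigenvalues (increasing order): [0.0, 2.0, 2.0, 4.0]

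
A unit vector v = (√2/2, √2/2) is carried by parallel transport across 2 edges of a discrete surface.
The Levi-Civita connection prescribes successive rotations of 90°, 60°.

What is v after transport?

Total rotation: 90° + 60° = 150°. Final vector: (-0.9659, -0.2588)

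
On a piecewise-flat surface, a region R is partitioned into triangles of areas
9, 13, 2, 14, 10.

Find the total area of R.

9 + 13 + 2 + 14 + 10 = 48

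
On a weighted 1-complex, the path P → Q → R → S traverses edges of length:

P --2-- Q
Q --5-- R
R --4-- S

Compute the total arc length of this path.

Arc length = 2 + 5 + 4 = 11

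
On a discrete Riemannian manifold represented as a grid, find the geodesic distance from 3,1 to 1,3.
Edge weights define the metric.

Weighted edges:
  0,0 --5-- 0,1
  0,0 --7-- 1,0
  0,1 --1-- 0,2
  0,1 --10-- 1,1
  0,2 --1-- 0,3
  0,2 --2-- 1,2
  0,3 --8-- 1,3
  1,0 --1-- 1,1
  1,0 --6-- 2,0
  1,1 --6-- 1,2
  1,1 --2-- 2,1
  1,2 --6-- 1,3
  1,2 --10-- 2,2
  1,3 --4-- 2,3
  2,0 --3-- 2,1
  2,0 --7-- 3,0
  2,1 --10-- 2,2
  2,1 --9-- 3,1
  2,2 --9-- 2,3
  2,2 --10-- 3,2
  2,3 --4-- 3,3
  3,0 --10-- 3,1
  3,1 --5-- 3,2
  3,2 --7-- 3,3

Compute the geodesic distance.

Shortest path: 3,1 → 3,2 → 3,3 → 2,3 → 1,3, total weight = 20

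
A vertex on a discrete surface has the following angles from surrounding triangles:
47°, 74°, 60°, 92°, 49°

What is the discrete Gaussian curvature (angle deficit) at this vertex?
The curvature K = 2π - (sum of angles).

Sum of angles = 322°. K = 360° - 322° = 38° = 19π/90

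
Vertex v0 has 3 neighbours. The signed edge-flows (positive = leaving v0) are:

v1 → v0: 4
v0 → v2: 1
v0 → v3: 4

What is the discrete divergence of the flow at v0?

Divergence = sum of outgoing flows = (-4) + 1 + 4 = 1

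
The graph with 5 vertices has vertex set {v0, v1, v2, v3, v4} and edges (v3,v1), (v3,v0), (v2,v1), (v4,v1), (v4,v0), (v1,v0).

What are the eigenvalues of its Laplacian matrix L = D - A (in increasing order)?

Degrees: deg(v0) = 3, deg(v1) = 4, deg(v2) = 1, deg(v3) = 2, deg(v4) = 2.
L = D − A with rows/columns ordered (v0, v1, v2, v3, v4):
  [ 3, -1,  0, -1, -1]
  [-1,  4, -1, -1, -1]
  [ 0, -1,  1,  0,  0]
  [-1, -1,  0,  2,  0]
  [-1, -1,  0,  0,  2]
Characteristic polynomial: det(λI − L) = λ(λ − 1)(λ − 2)(λ − 4)(λ − 5).
Roots: λ = 0; (λ − 1) = 0 ⇒ λ = 1; (λ − 2) = 0 ⇒ λ = 2; (λ − 4) = 0 ⇒ λ = 4; (λ − 5) = 0 ⇒ λ = 5.
(Check: the roots sum (with multiplicity) to 12, matching trace L = Σdeg = 2·6 = 12.)
Laplacian eigenvalues (increasing order): [0.0, 1.0, 2.0, 4.0, 5.0]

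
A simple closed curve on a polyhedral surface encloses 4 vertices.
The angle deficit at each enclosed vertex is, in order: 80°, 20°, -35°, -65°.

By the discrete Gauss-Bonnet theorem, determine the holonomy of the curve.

Holonomy = total enclosed curvature = 80° + 20° + (-35°) + (-65°) = 0°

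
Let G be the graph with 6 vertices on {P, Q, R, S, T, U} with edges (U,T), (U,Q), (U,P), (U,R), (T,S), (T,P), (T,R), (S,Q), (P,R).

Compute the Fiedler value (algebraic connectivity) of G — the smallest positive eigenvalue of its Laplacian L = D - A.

Degrees: deg(P) = 3, deg(Q) = 2, deg(R) = 3, deg(S) = 2, deg(T) = 4, deg(U) = 4.
L = D − A with rows/columns ordered (P, Q, R, S, T, U):
  [ 3,  0, -1,  0, -1, -1]
  [ 0,  2,  0, -1,  0, -1]
  [-1,  0,  3,  0, -1, -1]
  [ 0, -1,  0,  2, -1,  0]
  [-1,  0, -1, -1,  4, -1]
  [-1, -1, -1,  0, -1,  4]
Characteristic polynomial: det(λI − L) = λ(λ² − 6λ + 6)(λ² − 8λ + 14)(λ − 4).
Roots: λ = 0; (λ² − 6λ + 6) = 0 ⇒ λ = 3 ± √3 ≈ 1.2679, 4.7321; (λ² − 8λ + 14) = 0 ⇒ λ = 4 ± √2 ≈ 2.5858, 5.4142; (λ − 4) = 0 ⇒ λ = 4.
(Check: the roots sum (with multiplicity) to 18, matching trace L = Σdeg = 2·9 = 18.)
Laplacian eigenvalues: [0.0, 1.2679, 2.5858, 4.0, 4.7321, 5.4142]. Algebraic connectivity (smallest non-zero eigenvalue) = 1.2679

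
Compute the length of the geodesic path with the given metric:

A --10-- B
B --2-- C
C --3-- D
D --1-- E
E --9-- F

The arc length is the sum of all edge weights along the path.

Arc length = 10 + 2 + 3 + 1 + 9 = 25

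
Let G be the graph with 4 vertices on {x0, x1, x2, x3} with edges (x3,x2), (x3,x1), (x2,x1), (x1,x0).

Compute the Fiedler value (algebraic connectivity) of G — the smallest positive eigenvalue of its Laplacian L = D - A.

Degrees: deg(x0) = 1, deg(x1) = 3, deg(x2) = 2, deg(x3) = 2.
L = D − A with rows/columns ordered (x0, x1, x2, x3):
  [ 1, -1,  0,  0]
  [-1,  3, -1, -1]
  [ 0, -1,  2, -1]
  [ 0, -1, -1,  2]
Characteristic polynomial: det(λI − L) = λ(λ − 1)(λ − 3)(λ − 4).
Roots: λ = 0; (λ − 1) = 0 ⇒ λ = 1; (λ − 3) = 0 ⇒ λ = 3; (λ − 4) = 0 ⇒ λ = 4.
(Check: the roots sum (with multiplicity) to 8, matching trace L = Σdeg = 2·4 = 8.)
Laplacian eigenvalues: [0.0, 1.0, 3.0, 4.0]. Algebraic connectivity (smallest non-zero eigenvalue) = 1.0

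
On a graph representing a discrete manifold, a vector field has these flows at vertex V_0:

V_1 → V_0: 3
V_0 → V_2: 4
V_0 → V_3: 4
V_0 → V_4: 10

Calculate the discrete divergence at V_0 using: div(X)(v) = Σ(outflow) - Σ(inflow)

Divergence = sum of outgoing flows = (-3) + 4 + 4 + 10 = 15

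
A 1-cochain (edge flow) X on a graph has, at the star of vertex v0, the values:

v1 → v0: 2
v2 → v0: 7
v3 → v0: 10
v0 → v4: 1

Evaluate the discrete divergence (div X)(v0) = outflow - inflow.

Divergence = sum of outgoing flows = (-2) + (-7) + (-10) + 1 = -18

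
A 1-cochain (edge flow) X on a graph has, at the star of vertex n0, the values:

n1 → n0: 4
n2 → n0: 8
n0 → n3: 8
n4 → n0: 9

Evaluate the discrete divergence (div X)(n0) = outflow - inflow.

Divergence = sum of outgoing flows = (-4) + (-8) + 8 + (-9) = -13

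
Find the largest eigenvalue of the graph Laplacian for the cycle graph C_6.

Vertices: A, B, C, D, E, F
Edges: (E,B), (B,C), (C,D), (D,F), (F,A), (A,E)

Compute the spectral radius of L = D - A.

The cycle graph C_n has Laplacian eigenvalues λ_k = 2 − 2cos(2πk/n), k = 0, 1, …, n−1. Here n = 6:
k=0: 2 − 2cos(0) = 0.0; k=1: 2 − 2cos(π/3) = 1.0; k=2: 2 − 2cos(2π/3) = 3.0; k=3: 2 − 2cos(π) = 4.0; k=4: 2 − 2cos(4π/3) = 3.0; k=5: 2 − 2cos(5π/3) = 1.0.
Laplacian eigenvalues: [0.0, 1.0, 1.0, 3.0, 3.0, 4.0]. Largest eigenvalue (spectral radius) = 4.0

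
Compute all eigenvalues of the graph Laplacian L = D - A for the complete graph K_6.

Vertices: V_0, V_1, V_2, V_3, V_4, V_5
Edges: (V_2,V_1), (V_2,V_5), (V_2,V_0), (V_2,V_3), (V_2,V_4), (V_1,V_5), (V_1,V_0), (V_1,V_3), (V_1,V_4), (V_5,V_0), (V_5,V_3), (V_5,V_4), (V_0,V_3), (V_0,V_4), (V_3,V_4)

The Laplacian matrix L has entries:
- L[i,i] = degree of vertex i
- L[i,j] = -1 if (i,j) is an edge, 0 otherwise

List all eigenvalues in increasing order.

For the complete graph K_n, L = nI − J (J = all-ones matrix). J has eigenvalues n (once, eigenvector 𝟙) and 0 (multiplicity n−1), so L has eigenvalues 0 (once) and n (multiplicity n−1). Here n = 6: eigenvalue 0 once and 6 with multiplicity 5.
Laplacian eigenvalues (increasing order): [0.0, 6.0, 6.0, 6.0, 6.0, 6.0]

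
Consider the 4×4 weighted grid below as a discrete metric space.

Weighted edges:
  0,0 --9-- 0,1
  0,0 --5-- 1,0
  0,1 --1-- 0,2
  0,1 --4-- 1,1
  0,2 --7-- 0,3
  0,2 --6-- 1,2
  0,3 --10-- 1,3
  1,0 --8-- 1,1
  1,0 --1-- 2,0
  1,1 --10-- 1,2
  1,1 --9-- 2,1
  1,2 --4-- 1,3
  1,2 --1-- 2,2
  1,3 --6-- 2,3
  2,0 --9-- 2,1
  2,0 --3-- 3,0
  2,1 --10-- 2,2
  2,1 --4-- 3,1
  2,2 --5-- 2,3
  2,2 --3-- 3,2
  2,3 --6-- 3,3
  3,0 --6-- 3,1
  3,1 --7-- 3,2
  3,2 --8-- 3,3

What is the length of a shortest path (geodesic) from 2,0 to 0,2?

Shortest path: 2,0 → 1,0 → 1,1 → 0,1 → 0,2, total weight = 14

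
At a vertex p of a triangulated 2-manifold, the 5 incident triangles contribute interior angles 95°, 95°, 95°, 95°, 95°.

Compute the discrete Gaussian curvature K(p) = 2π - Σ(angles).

Sum of angles = 475°. K = 360° - 475° = -115°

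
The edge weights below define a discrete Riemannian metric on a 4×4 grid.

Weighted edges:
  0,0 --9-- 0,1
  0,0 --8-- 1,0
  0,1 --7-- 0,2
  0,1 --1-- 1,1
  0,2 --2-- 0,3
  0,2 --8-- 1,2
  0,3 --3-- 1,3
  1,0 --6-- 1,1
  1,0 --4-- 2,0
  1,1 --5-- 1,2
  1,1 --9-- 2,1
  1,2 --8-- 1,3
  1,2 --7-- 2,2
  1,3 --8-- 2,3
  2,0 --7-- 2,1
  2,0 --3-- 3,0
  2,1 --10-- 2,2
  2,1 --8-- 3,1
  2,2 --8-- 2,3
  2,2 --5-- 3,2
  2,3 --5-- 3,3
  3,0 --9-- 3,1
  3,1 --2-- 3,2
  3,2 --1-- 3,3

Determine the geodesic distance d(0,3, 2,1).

Shortest path: 0,3 → 0,2 → 0,1 → 1,1 → 2,1, total weight = 19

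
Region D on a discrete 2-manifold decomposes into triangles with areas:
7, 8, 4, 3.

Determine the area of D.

7 + 8 + 4 + 3 = 22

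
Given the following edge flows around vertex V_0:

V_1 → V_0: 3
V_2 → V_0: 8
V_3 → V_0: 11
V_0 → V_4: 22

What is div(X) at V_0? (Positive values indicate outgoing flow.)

Divergence = sum of outgoing flows = (-3) + (-8) + (-11) + 22 = 0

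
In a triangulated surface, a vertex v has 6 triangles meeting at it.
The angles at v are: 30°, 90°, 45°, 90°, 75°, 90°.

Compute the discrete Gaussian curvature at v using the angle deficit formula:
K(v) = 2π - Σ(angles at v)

Sum of angles = 420°. K = 360° - 420° = -60°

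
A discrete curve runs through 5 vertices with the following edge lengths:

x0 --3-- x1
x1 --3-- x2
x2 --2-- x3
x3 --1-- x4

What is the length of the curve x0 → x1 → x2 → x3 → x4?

Arc length = 3 + 3 + 2 + 1 = 9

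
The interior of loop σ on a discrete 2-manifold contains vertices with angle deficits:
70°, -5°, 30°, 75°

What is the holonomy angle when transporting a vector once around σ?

Holonomy = total enclosed curvature = 70° + (-5°) + 30° + 75° = 170°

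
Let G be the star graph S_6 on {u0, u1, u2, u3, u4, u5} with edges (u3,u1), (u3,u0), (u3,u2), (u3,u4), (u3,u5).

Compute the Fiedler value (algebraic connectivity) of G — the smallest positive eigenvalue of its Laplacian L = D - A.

The star S_6 is the complete bipartite graph K_{1,5} (one hub of degree 5, 5 leaves of degree 1). The Laplacian spectrum of K_{p,q} is 0, p (multiplicity q−1), q (multiplicity p−1), p+q. With p = 1, q = 5: 0 once, 1 with multiplicity 4, and 6 once. (Check: trace L = sum of degrees = 10 = 4·1 + 6.)
Laplacian eigenvalues: [0.0, 1.0, 1.0, 1.0, 1.0, 6.0]. Algebraic connectivity (smallest non-zero eigenvalue) = 1.0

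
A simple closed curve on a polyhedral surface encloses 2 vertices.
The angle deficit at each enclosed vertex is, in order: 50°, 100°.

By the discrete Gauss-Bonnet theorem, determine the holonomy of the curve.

Holonomy = total enclosed curvature = 50° + 100° = 150°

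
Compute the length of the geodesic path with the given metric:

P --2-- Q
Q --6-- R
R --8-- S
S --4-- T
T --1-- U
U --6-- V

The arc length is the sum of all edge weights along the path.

Arc length = 2 + 6 + 8 + 4 + 1 + 6 = 27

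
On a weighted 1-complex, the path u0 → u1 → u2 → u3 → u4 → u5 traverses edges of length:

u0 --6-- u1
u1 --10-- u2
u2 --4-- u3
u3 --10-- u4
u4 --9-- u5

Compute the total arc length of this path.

Arc length = 6 + 10 + 4 + 10 + 9 = 39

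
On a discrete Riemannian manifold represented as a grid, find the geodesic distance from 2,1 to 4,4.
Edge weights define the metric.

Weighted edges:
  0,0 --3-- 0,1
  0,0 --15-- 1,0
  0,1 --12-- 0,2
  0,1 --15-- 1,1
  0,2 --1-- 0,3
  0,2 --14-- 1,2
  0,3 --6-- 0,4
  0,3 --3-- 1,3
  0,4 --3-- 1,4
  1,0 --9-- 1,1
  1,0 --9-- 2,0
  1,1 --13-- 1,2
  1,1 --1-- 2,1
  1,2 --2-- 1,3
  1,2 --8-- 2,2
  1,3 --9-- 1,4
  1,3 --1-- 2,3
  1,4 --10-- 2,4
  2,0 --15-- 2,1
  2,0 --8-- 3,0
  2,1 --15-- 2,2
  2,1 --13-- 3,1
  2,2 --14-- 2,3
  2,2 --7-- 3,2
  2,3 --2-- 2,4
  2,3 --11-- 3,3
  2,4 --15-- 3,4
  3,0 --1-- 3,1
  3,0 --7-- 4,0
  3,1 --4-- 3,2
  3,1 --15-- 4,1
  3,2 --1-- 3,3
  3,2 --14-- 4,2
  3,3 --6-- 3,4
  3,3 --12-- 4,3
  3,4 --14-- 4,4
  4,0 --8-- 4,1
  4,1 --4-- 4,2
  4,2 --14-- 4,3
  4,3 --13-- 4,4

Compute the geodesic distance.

Shortest path: 2,1 → 3,1 → 3,2 → 3,3 → 3,4 → 4,4, total weight = 38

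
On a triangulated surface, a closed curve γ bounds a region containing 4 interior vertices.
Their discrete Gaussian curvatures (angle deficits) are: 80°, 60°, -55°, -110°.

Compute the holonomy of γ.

Holonomy = total enclosed curvature = 80° + 60° + (-55°) + (-110°) = -25°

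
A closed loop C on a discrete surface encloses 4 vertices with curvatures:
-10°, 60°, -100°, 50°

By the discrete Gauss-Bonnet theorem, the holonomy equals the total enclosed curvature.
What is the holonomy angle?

Holonomy = total enclosed curvature = (-10°) + 60° + (-100°) + 50° = 0°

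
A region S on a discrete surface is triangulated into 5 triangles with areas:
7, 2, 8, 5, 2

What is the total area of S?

7 + 2 + 8 + 5 + 2 = 24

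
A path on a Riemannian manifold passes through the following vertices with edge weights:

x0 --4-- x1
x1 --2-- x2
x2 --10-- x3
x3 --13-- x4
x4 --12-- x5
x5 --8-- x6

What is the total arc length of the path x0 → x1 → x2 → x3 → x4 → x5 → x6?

Arc length = 4 + 2 + 10 + 13 + 12 + 8 = 49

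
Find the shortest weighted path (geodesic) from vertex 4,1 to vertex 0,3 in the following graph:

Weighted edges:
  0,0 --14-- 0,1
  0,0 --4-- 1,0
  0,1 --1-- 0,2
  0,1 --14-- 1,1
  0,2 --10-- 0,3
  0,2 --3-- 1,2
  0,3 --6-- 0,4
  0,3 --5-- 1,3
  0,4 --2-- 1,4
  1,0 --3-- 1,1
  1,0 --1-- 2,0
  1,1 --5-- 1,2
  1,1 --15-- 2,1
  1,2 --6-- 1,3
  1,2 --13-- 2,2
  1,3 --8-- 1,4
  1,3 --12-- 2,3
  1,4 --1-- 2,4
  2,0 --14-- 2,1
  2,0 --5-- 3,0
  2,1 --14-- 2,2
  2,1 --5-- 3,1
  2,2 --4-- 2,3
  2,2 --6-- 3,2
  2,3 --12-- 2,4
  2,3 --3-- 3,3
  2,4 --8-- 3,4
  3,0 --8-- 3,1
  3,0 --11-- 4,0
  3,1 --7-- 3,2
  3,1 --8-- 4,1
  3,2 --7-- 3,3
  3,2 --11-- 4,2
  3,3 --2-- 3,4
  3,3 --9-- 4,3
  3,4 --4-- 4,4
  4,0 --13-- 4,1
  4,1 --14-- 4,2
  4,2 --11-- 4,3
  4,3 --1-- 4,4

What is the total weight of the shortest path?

Shortest path: 4,1 → 3,1 → 3,2 → 3,3 → 3,4 → 2,4 → 1,4 → 0,4 → 0,3, total weight = 41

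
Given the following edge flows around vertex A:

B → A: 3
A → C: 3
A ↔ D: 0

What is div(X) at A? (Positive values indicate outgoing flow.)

Divergence = sum of outgoing flows = (-3) + 3 + 0 = 0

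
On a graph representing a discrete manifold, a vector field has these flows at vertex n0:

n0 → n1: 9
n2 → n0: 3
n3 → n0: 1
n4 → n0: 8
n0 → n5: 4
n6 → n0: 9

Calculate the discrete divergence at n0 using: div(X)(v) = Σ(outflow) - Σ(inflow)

Divergence = sum of outgoing flows = 9 + (-3) + (-1) + (-8) + 4 + (-9) = -8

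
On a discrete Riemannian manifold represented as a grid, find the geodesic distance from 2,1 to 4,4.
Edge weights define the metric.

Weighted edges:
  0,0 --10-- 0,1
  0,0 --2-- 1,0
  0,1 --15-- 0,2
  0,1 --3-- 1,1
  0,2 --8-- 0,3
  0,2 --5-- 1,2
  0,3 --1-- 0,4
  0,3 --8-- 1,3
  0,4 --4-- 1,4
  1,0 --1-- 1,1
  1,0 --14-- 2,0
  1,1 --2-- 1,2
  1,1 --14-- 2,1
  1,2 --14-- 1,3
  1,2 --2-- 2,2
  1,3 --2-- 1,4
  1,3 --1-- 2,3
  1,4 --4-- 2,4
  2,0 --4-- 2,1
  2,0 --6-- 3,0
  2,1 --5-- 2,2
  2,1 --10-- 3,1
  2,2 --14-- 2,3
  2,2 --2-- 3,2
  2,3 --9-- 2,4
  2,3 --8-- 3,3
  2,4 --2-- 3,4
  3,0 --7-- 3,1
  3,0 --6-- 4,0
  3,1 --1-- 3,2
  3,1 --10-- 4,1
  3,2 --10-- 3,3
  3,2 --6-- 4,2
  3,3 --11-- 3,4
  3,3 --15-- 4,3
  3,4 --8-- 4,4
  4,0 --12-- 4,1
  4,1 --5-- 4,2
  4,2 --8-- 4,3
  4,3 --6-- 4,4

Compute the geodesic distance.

Shortest path: 2,1 → 2,2 → 3,2 → 4,2 → 4,3 → 4,4, total weight = 27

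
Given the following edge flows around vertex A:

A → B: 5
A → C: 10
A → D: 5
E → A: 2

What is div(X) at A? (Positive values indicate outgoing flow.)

Divergence = sum of outgoing flows = 5 + 10 + 5 + (-2) = 18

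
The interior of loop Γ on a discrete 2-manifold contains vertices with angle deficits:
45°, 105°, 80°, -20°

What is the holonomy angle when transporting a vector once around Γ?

Holonomy = total enclosed curvature = 45° + 105° + 80° + (-20°) = 210°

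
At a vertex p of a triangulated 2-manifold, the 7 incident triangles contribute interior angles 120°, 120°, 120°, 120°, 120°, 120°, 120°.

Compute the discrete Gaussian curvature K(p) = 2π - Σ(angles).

Sum of angles = 840°. K = 360° - 840° = -480°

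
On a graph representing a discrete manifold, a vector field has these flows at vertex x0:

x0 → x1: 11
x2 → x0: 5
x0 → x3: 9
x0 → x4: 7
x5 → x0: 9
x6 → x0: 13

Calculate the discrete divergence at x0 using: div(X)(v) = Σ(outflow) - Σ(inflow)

Divergence = sum of outgoing flows = 11 + (-5) + 9 + 7 + (-9) + (-13) = 0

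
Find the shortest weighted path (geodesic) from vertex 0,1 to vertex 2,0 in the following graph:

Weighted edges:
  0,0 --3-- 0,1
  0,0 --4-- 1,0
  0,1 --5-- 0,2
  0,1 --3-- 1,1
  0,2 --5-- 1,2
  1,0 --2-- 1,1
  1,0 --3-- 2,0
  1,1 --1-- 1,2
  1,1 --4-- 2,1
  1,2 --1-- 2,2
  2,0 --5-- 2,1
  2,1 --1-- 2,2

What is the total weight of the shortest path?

Shortest path: 0,1 → 1,1 → 1,0 → 2,0, total weight = 8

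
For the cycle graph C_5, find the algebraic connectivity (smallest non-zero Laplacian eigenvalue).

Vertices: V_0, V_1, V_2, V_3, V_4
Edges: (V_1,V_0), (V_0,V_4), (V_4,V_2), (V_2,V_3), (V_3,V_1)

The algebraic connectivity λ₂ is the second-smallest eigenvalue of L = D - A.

The cycle graph C_n has Laplacian eigenvalues λ_k = 2 − 2cos(2πk/n), k = 0, 1, …, n−1. Here n = 5:
k=0: 2 − 2cos(0) = 0.0; k=1: 2 − 2cos(2π/5) = 1.382; k=2: 2 − 2cos(4π/5) = 3.618; k=3: 2 − 2cos(6π/5) = 3.618; k=4: 2 − 2cos(8π/5) = 1.382.
Laplacian eigenvalues: [0.0, 1.382, 1.382, 3.618, 3.618]. Algebraic connectivity (smallest non-zero eigenvalue) = 1.382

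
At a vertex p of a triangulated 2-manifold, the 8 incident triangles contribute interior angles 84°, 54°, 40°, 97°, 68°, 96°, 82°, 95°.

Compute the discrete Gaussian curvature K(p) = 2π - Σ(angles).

Sum of angles = 616°. K = 360° - 616° = -256° = -64π/45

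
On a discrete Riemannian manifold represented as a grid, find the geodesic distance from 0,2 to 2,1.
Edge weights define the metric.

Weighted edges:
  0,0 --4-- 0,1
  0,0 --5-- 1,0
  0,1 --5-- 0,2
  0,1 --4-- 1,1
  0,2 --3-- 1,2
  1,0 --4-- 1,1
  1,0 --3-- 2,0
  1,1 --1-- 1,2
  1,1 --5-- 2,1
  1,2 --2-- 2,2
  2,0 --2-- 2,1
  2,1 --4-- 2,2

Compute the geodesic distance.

Shortest path: 0,2 → 1,2 → 1,1 → 2,1, total weight = 9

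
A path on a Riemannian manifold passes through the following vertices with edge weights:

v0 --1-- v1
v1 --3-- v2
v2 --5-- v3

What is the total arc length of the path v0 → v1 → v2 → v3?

Arc length = 1 + 3 + 5 = 9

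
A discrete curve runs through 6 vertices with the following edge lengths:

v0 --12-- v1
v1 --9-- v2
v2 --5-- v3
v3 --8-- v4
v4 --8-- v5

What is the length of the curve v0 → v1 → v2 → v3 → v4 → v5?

Arc length = 12 + 9 + 5 + 8 + 8 = 42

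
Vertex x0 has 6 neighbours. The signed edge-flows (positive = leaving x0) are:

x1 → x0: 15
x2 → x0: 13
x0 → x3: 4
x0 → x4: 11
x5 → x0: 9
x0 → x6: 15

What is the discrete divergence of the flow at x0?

Divergence = sum of outgoing flows = (-15) + (-13) + 4 + 11 + (-9) + 15 = -7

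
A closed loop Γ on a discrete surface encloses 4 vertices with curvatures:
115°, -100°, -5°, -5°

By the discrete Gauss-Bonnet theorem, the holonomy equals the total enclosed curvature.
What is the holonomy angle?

Holonomy = total enclosed curvature = 115° + (-100°) + (-5°) + (-5°) = 5°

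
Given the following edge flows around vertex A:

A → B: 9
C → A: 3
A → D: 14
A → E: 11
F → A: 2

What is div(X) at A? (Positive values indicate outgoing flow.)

Divergence = sum of outgoing flows = 9 + (-3) + 14 + 11 + (-2) = 29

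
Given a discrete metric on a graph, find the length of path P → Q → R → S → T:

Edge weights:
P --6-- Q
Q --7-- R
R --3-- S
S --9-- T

Arc length = 6 + 7 + 3 + 9 = 25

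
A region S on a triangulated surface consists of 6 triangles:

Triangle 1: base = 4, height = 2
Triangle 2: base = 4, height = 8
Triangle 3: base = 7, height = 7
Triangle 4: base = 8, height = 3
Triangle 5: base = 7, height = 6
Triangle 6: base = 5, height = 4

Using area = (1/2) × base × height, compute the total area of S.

(1/2)×4×2 + (1/2)×4×8 + (1/2)×7×7 + (1/2)×8×3 + (1/2)×7×6 + (1/2)×5×4 = 87.5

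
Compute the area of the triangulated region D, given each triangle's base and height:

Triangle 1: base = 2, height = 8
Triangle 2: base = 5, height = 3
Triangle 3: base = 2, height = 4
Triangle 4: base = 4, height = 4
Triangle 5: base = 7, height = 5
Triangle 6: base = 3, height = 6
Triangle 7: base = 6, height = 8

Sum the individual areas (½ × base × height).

(1/2)×2×8 + (1/2)×5×3 + (1/2)×2×4 + (1/2)×4×4 + (1/2)×7×5 + (1/2)×3×6 + (1/2)×6×8 = 78.0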